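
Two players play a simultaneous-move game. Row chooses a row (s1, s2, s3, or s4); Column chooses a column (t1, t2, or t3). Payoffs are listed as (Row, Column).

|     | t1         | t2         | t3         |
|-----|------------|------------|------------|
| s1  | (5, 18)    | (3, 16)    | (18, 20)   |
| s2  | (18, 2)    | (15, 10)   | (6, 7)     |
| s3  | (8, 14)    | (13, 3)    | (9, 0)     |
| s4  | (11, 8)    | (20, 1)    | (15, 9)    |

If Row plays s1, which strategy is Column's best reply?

t3

With Row fixed at s1, Column's payoffs are: t1 → 18, t2 → 16, t3 → 20.
The maximum is 20, achieved by t3.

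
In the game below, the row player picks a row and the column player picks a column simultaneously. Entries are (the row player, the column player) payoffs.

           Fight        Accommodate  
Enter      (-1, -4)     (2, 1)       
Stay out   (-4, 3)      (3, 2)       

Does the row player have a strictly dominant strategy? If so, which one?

No strictly dominant strategy

Check whether one of the row player's strategies beats all alternatives regardless of what the opponent does.
Enter is not dominant: against Accommodate, Stay out gives 3 > 2.
Stay out is not dominant: against Fight, Enter gives -1 > -4.
No single strategy is best against every opponent action.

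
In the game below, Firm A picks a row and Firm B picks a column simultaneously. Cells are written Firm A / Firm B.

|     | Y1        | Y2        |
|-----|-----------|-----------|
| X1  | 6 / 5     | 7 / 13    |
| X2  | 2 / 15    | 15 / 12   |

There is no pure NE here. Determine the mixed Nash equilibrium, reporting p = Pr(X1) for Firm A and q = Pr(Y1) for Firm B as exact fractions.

In a mixed NE each player is indifferent between their pure strategies, so the opponent's mix sets the indifference.
Firm B indifferent between Y1 and Y2: p·5 + (1−p)·15 = p·13 + (1−p)·12 ⟹ 15 + (-10)p = 12 + 1p ⟹ p = 3/11.
Firm A indifferent between X1 and X2: q·6 + (1−q)·7 = q·2 + (1−q)·15 ⟹ 7 + (-1)q = 15 + (-13)q ⟹ q = 2/3.

p = 3/11, q = 2/3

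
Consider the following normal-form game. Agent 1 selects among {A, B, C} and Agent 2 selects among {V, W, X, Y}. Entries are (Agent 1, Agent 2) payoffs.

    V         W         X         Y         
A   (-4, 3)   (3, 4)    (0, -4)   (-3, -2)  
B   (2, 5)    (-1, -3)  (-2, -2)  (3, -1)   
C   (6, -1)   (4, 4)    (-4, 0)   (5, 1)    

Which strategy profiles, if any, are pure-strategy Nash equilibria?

(C, W)

A profile is a Nash equilibrium when each player is best-responding to the other.
Agent 1's best responses — vs V: C (payoff 6); vs W: C (payoff 4); vs X: A (payoff 0); vs Y: C (payoff 5).
Agent 2's best responses — vs A: W (payoff 4); vs B: V (payoff 5); vs C: W (payoff 4).
The only mutual best response is (C, W); neither player gains by switching there.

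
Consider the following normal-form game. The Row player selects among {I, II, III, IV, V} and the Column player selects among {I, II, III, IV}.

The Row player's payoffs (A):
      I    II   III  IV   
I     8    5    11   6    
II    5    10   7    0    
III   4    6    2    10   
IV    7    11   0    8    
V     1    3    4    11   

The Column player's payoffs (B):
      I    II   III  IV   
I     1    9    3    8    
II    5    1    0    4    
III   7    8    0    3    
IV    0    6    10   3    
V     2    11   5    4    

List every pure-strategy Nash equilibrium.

There is no pure-strategy Nash equilibrium

Check mutual best responses: a cell is a NE iff neither player can gain by unilaterally deviating.
The Row player's best responses — vs I: I (payoff 8); vs II: IV (payoff 11); vs III: I (payoff 11); vs IV: V (payoff 11).
The Column player's best responses — vs I: II (payoff 9); vs II: I (payoff 5); vs III: II (payoff 8); vs IV: III (payoff 10); vs V: II (payoff 11).
No cell has both players best-responding. For instance, the Row player's best reply to IV is V, but against V the Column player prefers II over IV.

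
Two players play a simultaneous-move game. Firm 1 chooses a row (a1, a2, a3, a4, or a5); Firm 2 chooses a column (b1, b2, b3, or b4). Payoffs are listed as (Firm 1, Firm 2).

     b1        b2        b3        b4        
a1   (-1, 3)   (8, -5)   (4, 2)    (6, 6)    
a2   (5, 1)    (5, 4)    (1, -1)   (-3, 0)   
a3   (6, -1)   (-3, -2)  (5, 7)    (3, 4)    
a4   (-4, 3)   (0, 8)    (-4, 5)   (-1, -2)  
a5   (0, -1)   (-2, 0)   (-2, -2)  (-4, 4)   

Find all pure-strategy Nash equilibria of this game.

(a1, b4) and (a3, b3)

Find each player's best response to every opponent strategy; NE are the intersections.
Firm 1's best responses — vs b1: a3 (payoff 6); vs b2: a1 (payoff 8); vs b3: a3 (payoff 5); vs b4: a1 (payoff 6).
Firm 2's best responses — vs a1: b4 (payoff 6); vs a2: b2 (payoff 4); vs a3: b3 (payoff 7); vs a4: b2 (payoff 8); vs a5: b4 (payoff 4).
Mutual best responses occur at (a1, b4) and (a3, b3); at each, neither player gains by switching.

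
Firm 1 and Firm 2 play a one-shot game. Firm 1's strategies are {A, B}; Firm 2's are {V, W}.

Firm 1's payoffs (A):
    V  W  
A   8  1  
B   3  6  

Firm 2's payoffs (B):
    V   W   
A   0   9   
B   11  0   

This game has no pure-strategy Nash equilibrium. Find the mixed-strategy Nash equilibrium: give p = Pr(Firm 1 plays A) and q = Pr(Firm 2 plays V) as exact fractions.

p = 11/20, q = 1/2

Each player's mixing probability is pinned down by making the *other* player indifferent.
Firm 2 indifferent between V and W: p·0 + (1−p)·11 = p·9 + (1−p)·0 ⟹ 11 + (-11)p = 0 + 9p ⟹ p = 11/20.
Firm 1 indifferent between A and B: q·8 + (1−q)·1 = q·3 + (1−q)·6 ⟹ 1 + 7q = 6 + (-3)q ⟹ q = 1/2.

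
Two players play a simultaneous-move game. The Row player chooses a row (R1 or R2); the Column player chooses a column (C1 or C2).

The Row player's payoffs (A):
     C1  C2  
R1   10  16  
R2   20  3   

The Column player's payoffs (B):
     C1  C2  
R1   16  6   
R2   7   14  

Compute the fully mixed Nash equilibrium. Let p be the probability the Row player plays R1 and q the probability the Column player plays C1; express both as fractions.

p = 7/17, q = 13/23

In a mixed NE each player is indifferent between their pure strategies, so the opponent's mix sets the indifference.
The Column player indifferent between C1 and C2: p·16 + (1−p)·7 = p·6 + (1−p)·14 ⟹ 7 + 9p = 14 + (-8)p ⟹ p = 7/17.
The Row player indifferent between R1 and R2: q·10 + (1−q)·16 = q·20 + (1−q)·3 ⟹ 16 + (-6)q = 3 + 17q ⟹ q = 13/23.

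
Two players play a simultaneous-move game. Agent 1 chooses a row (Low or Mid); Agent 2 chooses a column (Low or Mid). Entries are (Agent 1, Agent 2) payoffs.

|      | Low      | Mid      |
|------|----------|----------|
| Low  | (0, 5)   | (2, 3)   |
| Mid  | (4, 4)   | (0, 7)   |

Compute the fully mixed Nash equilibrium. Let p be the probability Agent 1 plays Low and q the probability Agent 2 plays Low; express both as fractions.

Each player's mixing probability is pinned down by making the *other* player indifferent.
Agent 2 indifferent between Low and Mid: p·5 + (1−p)·4 = p·3 + (1−p)·7 ⟹ 4 + 1p = 7 + (-4)p ⟹ p = 3/5.
Agent 1 indifferent between Low and Mid: q·0 + (1−q)·2 = q·4 + (1−q)·0 ⟹ 2 + (-2)q = 0 + 4q ⟹ q = 1/3.

p = 3/5, q = 1/3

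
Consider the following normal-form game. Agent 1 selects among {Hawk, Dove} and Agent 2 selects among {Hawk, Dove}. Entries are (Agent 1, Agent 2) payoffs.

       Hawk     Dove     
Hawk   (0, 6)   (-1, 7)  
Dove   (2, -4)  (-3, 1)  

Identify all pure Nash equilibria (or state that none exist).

Check mutual best responses: a cell is a NE iff neither player can gain by unilaterally deviating.
Agent 1's best responses — vs Hawk: Dove (payoff 2); vs Dove: Hawk (payoff -1).
Agent 2's best responses — vs Hawk: Dove (payoff 7); vs Dove: Dove (payoff 1).
The only mutual best response is (Hawk, Dove); neither player gains by switching there.

(Hawk, Dove)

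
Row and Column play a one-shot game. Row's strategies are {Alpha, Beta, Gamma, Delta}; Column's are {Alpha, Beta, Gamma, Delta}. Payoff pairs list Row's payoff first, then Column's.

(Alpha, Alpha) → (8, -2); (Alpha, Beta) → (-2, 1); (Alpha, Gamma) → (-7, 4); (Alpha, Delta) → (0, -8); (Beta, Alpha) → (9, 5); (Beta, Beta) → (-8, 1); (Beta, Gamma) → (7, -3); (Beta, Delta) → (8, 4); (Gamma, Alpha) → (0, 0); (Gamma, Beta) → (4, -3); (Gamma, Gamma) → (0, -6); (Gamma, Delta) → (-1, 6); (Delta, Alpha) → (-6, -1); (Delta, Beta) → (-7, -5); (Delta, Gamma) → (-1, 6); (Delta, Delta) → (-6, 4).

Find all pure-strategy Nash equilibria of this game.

(Beta, Alpha)

A profile is a Nash equilibrium when each player is best-responding to the other.
Row's best responses — vs Alpha: Beta (payoff 9); vs Beta: Gamma (payoff 4); vs Gamma: Beta (payoff 7); vs Delta: Beta (payoff 8).
Column's best responses — vs Alpha: Gamma (payoff 4); vs Beta: Alpha (payoff 5); vs Gamma: Delta (payoff 6); vs Delta: Gamma (payoff 6).
The only mutual best response is (Beta, Alpha); neither player gains by switching there.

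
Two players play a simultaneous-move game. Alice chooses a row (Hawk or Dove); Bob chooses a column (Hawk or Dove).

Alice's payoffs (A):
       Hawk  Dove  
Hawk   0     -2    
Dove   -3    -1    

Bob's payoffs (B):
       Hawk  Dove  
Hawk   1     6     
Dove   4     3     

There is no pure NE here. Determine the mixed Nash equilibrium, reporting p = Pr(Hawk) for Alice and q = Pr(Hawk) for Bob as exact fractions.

In a mixed NE each player is indifferent between their pure strategies, so the opponent's mix sets the indifference.
Bob indifferent between Hawk and Dove: p·1 + (1−p)·4 = p·6 + (1−p)·3 ⟹ 4 + (-3)p = 3 + 3p ⟹ p = 1/6.
Alice indifferent between Hawk and Dove: q·0 + (1−q)·(-2) = q·(-3) + (1−q)·(-1) ⟹ (-2) + 2q = (-1) + (-2)q ⟹ q = 1/4.

p = 1/6, q = 1/4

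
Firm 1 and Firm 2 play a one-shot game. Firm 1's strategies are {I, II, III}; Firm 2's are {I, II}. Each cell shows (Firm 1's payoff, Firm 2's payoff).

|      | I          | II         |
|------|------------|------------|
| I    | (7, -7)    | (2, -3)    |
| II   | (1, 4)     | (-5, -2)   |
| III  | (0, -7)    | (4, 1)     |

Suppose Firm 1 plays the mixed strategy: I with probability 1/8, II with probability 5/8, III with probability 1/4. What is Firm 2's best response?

Compute Firm 2's expected payoff from each pure strategy against the given mix.
I: (1/8)·(-7) + (5/8)·4 + (1/4)·(-7) = -1/8
II: (1/8)·(-3) + (5/8)·(-2) + (1/4)·1 = -11/8
Highest expected payoff is -1/8, from I.

I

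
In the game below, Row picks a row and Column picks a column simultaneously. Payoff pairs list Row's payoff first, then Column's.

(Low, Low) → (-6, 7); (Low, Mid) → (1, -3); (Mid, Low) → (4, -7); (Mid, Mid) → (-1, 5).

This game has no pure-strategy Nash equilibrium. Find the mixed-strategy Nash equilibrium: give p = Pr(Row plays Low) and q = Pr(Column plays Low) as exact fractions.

Each player's mixing probability is pinned down by making the *other* player indifferent.
Column indifferent between Low and Mid: p·7 + (1−p)·(-7) = p·(-3) + (1−p)·5 ⟹ (-7) + 14p = 5 + (-8)p ⟹ p = 6/11.
Row indifferent between Low and Mid: q·(-6) + (1−q)·1 = q·4 + (1−q)·(-1) ⟹ 1 + (-7)q = (-1) + 5q ⟹ q = 1/6.

p = 6/11, q = 1/6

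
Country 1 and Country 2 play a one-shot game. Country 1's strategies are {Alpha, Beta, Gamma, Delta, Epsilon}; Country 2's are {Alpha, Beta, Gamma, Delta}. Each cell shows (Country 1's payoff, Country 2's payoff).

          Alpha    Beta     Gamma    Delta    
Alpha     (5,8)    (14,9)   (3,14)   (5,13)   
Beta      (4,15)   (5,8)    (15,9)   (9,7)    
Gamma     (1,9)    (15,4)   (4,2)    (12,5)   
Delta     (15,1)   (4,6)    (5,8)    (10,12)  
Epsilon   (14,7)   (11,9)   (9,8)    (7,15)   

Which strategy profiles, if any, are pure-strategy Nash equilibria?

None

A profile is a Nash equilibrium when each player is best-responding to the other.
Country 1's best responses — vs Alpha: Delta (payoff 15); vs Beta: Gamma (payoff 15); vs Gamma: Beta (payoff 15); vs Delta: Gamma (payoff 12).
Country 2's best responses — vs Alpha: Gamma (payoff 14); vs Beta: Alpha (payoff 15); vs Gamma: Alpha (payoff 9); vs Delta: Delta (payoff 12); vs Epsilon: Delta (payoff 15).
No cell has both players best-responding. For instance, Country 1's best reply to Gamma is Beta, but against Beta Country 2 prefers Alpha over Gamma.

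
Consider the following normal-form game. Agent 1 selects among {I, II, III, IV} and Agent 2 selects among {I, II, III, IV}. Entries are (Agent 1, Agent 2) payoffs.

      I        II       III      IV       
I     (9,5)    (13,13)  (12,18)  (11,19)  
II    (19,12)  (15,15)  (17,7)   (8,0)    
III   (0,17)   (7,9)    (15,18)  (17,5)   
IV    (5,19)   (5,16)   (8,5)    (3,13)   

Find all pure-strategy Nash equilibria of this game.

Find each player's best response to every opponent strategy; NE are the intersections.
Agent 1's best responses — vs I: II (payoff 19); vs II: II (payoff 15); vs III: II (payoff 17); vs IV: III (payoff 17).
Agent 2's best responses — vs I: IV (payoff 19); vs II: II (payoff 15); vs III: III (payoff 18); vs IV: I (payoff 19).
The only mutual best response is (II, II); neither player gains by switching there.

(II, II)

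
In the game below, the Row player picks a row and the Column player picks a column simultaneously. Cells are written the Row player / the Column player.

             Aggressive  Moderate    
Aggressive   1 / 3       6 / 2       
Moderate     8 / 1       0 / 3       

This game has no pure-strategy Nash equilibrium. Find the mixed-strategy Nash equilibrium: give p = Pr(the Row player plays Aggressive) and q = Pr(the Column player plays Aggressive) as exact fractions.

Each player's mixing probability is pinned down by making the *other* player indifferent.
The Column player indifferent between Aggressive and Moderate: p·3 + (1−p)·1 = p·2 + (1−p)·3 ⟹ 1 + 2p = 3 + (-1)p ⟹ p = 2/3.
The Row player indifferent between Aggressive and Moderate: q·1 + (1−q)·6 = q·8 + (1−q)·0 ⟹ 6 + (-5)q = 0 + 8q ⟹ q = 6/13.

p = 2/3, q = 6/13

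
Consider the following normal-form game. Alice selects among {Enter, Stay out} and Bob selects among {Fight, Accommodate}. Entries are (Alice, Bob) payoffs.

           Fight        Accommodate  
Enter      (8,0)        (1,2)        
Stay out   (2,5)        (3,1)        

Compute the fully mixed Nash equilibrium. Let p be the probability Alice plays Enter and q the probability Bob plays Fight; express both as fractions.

In a mixed NE each player is indifferent between their pure strategies, so the opponent's mix sets the indifference.
Bob indifferent between Fight and Accommodate: p·0 + (1−p)·5 = p·2 + (1−p)·1 ⟹ 5 + (-5)p = 1 + 1p ⟹ p = 2/3.
Alice indifferent between Enter and Stay out: q·8 + (1−q)·1 = q·2 + (1−q)·3 ⟹ 1 + 7q = 3 + (-1)q ⟹ q = 1/4.

p = 2/3, q = 1/4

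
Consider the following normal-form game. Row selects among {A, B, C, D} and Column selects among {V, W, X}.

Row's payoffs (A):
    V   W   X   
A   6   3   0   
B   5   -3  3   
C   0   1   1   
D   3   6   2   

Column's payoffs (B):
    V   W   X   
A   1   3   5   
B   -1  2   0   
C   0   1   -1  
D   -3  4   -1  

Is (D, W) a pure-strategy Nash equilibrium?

Yes

Holding Column at W: Row gets 6 from D, versus 3 from A, -3 from B, 1 from C. No profitable deviation for Row.
Holding Row at D: Column gets 4 from W, versus -3 from V, -1 from X. No profitable deviation for Column either.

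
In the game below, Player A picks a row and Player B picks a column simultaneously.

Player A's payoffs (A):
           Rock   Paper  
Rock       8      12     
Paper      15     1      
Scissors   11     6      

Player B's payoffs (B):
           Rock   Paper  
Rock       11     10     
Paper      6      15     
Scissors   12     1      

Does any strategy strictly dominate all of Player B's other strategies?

A strategy is strictly dominant if it gives Player B a strictly higher payoff than every other strategy, against every choice by the opponent.
Rock is not dominant: against Paper, Paper gives 15 > 6.
Paper is not dominant: against Rock, Rock gives 11 > 10.
No single strategy is best against every opponent action.

No strictly dominant strategy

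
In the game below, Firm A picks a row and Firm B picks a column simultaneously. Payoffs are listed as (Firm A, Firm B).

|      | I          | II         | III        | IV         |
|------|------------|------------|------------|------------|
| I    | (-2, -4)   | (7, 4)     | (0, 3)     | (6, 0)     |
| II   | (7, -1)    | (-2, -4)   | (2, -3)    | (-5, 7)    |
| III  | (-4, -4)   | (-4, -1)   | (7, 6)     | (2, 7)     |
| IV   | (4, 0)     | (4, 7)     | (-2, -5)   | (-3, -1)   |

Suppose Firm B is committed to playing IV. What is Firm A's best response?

With Firm B fixed at IV, Firm A's payoffs are: I → 6, II → -5, III → 2, IV → -3.
The maximum is 6, achieved by I.

I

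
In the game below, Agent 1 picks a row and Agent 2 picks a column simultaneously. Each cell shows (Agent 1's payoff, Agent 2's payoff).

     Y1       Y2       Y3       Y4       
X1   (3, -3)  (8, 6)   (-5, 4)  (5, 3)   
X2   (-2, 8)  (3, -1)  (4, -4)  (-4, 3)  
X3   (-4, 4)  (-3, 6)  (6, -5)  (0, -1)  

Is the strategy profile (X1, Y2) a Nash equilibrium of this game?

Yes

Holding Agent 2 at Y2: Agent 1 gets 8 from X1, versus 3 from X2, -3 from X3. No profitable deviation for Agent 1.
Holding Agent 1 at X1: Agent 2 gets 6 from Y2, versus -3 from Y1, 4 from Y3, 3 from Y4. No profitable deviation for Agent 2 either.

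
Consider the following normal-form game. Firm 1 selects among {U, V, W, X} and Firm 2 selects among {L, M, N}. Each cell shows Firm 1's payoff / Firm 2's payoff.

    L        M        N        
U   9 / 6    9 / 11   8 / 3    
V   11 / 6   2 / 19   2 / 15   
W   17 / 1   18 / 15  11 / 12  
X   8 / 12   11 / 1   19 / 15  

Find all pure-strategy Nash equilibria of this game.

A profile is a Nash equilibrium when each player is best-responding to the other.
Firm 1's best responses — vs L: W (payoff 17); vs M: W (payoff 18); vs N: X (payoff 19).
Firm 2's best responses — vs U: M (payoff 11); vs V: M (payoff 19); vs W: M (payoff 15); vs X: N (payoff 15).
Mutual best responses occur at (W, M) and (X, N); at each, neither player gains by switching.

(W, M) and (X, N)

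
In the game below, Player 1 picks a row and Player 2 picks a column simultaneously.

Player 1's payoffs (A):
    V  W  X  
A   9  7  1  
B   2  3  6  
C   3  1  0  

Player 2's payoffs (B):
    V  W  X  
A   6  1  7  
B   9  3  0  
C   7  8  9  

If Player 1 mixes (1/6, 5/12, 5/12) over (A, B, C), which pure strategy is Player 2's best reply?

Player 2's best reply maximizes expected payoff against the mix.
V: (1/6)·6 + (5/12)·9 + (5/12)·7 = 23/3
W: (1/6)·1 + (5/12)·3 + (5/12)·8 = 19/4
X: (1/6)·7 + (5/12)·0 + (5/12)·9 = 59/12
Highest expected payoff is 23/3, from V.

V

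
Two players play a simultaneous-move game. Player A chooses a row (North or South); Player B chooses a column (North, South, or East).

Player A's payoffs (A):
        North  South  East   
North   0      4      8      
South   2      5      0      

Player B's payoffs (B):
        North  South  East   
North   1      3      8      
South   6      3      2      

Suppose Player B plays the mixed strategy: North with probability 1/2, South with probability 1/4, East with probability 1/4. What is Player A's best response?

Player A's best reply maximizes expected payoff against the mix.
North: (1/2)·0 + (1/4)·4 + (1/4)·8 = 3
South: (1/2)·2 + (1/4)·5 + (1/4)·0 = 9/4
Highest expected payoff is 3, from North.

North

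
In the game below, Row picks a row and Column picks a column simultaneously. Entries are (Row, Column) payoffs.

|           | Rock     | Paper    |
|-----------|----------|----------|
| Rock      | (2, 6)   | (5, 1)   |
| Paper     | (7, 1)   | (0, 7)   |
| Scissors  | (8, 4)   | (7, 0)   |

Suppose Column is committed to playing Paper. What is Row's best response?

With Column fixed at Paper, Row's payoffs are: Rock → 5, Paper → 0, Scissors → 7.
The maximum is 7, achieved by Scissors.

Scissors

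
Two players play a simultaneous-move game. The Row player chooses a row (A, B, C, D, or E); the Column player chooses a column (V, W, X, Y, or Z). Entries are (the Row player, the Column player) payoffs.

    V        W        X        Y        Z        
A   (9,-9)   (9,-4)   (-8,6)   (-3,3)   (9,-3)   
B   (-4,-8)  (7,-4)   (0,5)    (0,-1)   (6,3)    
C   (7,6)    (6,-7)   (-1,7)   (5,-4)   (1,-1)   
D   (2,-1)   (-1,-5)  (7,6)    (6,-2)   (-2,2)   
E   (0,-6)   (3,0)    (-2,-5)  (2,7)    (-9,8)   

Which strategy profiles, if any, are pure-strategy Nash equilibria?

(D, X)

A profile is a Nash equilibrium when each player is best-responding to the other.
The Row player's best responses — vs V: A (payoff 9); vs W: A (payoff 9); vs X: D (payoff 7); vs Y: D (payoff 6); vs Z: A (payoff 9).
The Column player's best responses — vs A: X (payoff 6); vs B: X (payoff 5); vs C: X (payoff 7); vs D: X (payoff 6); vs E: Z (payoff 8).
The only mutual best response is (D, X); neither player gains by switching there.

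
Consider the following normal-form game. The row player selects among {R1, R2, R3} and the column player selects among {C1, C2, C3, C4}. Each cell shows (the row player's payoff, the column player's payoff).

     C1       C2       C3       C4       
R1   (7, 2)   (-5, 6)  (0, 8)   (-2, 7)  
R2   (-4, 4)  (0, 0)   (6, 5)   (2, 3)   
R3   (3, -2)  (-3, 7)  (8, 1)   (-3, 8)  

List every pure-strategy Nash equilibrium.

Find each player's best response to every opponent strategy; NE are the intersections.
The row player's best responses — vs C1: R1 (payoff 7); vs C2: R2 (payoff 0); vs C3: R3 (payoff 8); vs C4: R2 (payoff 2).
The column player's best responses — vs R1: C3 (payoff 8); vs R2: C3 (payoff 5); vs R3: C4 (payoff 8).
No cell has both players best-responding. For instance, the row player's best reply to C1 is R1, but against R1 the column player prefers C3 over C1.

None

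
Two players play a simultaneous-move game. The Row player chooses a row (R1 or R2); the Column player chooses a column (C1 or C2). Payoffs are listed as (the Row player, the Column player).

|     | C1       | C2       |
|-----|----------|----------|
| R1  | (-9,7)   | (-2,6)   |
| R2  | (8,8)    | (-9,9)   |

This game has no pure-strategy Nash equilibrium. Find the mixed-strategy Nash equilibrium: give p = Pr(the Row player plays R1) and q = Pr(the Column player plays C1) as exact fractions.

p = 1/2, q = 7/24

In a mixed NE each player is indifferent between their pure strategies, so the opponent's mix sets the indifference.
The Column player indifferent between C1 and C2: p·7 + (1−p)·8 = p·6 + (1−p)·9 ⟹ 8 + (-1)p = 9 + (-3)p ⟹ p = 1/2.
The Row player indifferent between R1 and R2: q·(-9) + (1−q)·(-2) = q·8 + (1−q)·(-9) ⟹ (-2) + (-7)q = (-9) + 17q ⟹ q = 7/24.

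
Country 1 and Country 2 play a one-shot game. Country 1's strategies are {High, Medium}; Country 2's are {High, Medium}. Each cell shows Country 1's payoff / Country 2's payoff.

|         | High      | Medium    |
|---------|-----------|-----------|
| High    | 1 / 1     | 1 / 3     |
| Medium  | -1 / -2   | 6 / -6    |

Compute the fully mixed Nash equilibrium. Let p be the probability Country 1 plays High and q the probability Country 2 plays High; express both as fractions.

p = 2/3, q = 5/7

In a mixed NE each player is indifferent between their pure strategies, so the opponent's mix sets the indifference.
Country 2 indifferent between High and Medium: p·1 + (1−p)·(-2) = p·3 + (1−p)·(-6) ⟹ (-2) + 3p = (-6) + 9p ⟹ p = 2/3.
Country 1 indifferent between High and Medium: q·1 + (1−q)·1 = q·(-1) + (1−q)·6 ⟹ 1 + 0q = 6 + (-7)q ⟹ q = 5/7.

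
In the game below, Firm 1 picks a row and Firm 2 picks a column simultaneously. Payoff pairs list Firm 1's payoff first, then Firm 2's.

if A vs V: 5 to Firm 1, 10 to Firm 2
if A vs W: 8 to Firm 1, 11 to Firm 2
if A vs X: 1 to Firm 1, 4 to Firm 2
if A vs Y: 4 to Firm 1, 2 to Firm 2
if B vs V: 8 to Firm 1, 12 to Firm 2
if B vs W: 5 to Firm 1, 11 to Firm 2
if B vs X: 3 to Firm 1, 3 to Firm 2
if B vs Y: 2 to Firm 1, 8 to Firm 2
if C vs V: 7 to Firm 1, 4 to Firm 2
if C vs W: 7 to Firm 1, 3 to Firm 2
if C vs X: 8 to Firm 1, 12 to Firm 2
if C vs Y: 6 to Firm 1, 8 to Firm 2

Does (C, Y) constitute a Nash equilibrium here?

Holding Firm 2 at Y: Firm 1 gets 6 from C, versus 4 from A, 2 from B. No profitable deviation for Firm 1.
Holding Firm 1 at C: Firm 2 gets 8 from Y but could get 12 by switching to X. Firm 2 has a profitable deviation.

No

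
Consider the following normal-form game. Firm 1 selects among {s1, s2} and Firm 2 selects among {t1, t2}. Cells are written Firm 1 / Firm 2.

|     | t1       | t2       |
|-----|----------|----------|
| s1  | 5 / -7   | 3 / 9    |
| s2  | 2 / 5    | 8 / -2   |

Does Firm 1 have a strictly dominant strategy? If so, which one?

Check whether one of Firm 1's strategies beats all alternatives regardless of what the opponent does.
s1 is not dominant: against t2, s2 gives 8 > 3.
s2 is not dominant: against t1, s1 gives 5 > 2.
No single strategy is best against every opponent action.

No strictly dominant strategy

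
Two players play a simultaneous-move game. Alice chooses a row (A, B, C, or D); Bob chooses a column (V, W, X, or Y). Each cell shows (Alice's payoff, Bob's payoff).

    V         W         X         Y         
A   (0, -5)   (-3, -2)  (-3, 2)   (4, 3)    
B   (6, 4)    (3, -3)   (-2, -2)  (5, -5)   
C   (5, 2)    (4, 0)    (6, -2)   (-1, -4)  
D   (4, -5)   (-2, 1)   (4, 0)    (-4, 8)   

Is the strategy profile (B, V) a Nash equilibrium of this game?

Yes

Holding Bob at V: Alice gets 6 from B, versus 0 from A, 5 from C, 4 from D. No profitable deviation for Alice.
Holding Alice at B: Bob gets 4 from V, versus -3 from W, -2 from X, -5 from Y. No profitable deviation for Bob either.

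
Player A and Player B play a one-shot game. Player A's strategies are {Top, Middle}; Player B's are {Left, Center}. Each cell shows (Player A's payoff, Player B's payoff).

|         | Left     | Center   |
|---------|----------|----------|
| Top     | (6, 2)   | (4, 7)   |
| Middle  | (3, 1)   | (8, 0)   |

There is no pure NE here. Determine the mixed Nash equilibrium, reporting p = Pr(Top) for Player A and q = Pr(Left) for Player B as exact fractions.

Each player's mixing probability is pinned down by making the *other* player indifferent.
Player B indifferent between Left and Center: p·2 + (1−p)·1 = p·7 + (1−p)·0 ⟹ 1 + 1p = 0 + 7p ⟹ p = 1/6.
Player A indifferent between Top and Middle: q·6 + (1−q)·4 = q·3 + (1−q)·8 ⟹ 4 + 2q = 8 + (-5)q ⟹ q = 4/7.

p = 1/6, q = 4/7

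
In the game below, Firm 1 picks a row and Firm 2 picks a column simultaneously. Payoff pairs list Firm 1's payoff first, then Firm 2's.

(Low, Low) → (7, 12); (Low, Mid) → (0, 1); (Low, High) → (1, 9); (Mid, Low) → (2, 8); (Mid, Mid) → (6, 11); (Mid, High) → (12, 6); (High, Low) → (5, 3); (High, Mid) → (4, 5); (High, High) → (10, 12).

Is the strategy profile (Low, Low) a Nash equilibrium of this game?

Holding Firm 2 at Low: Firm 1 gets 7 from Low, versus 2 from Mid, 5 from High. No profitable deviation for Firm 1.
Holding Firm 1 at Low: Firm 2 gets 12 from Low, versus 1 from Mid, 9 from High. No profitable deviation for Firm 2 either.

Yes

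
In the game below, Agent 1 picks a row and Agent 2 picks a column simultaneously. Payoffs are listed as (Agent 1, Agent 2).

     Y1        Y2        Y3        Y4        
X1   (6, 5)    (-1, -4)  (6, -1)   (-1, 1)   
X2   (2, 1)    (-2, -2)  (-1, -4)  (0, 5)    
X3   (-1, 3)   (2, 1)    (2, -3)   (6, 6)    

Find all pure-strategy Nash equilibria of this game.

Check mutual best responses: a cell is a NE iff neither player can gain by unilaterally deviating.
Agent 1's best responses — vs Y1: X1 (payoff 6); vs Y2: X3 (payoff 2); vs Y3: X1 (payoff 6); vs Y4: X3 (payoff 6).
Agent 2's best responses — vs X1: Y1 (payoff 5); vs X2: Y4 (payoff 5); vs X3: Y4 (payoff 6).
Mutual best responses occur at (X1, Y1) and (X3, Y4); at each, neither player gains by switching.

(X1, Y1) and (X3, Y4)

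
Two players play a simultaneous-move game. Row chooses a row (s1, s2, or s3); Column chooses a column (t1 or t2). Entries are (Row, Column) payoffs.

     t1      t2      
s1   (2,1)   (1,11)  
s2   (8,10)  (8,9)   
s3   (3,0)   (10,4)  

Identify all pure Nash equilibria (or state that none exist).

Find each player's best response to every opponent strategy; NE are the intersections.
Row's best responses — vs t1: s2 (payoff 8); vs t2: s3 (payoff 10).
Column's best responses — vs s1: t2 (payoff 11); vs s2: t1 (payoff 10); vs s3: t2 (payoff 4).
Mutual best responses occur at (s2, t1) and (s3, t2); at each, neither player gains by switching.

(s2, t1) and (s3, t2)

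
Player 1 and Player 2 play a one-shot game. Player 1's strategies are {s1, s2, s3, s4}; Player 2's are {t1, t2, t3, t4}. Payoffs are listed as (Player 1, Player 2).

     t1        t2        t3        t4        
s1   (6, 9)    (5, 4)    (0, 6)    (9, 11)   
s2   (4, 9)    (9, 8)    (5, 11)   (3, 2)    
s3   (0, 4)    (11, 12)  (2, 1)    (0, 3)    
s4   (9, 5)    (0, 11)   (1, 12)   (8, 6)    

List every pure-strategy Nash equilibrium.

(s1, t4), (s2, t3), and (s3, t2)

Check mutual best responses: a cell is a NE iff neither player can gain by unilaterally deviating.
Player 1's best responses — vs t1: s4 (payoff 9); vs t2: s3 (payoff 11); vs t3: s2 (payoff 5); vs t4: s1 (payoff 9).
Player 2's best responses — vs s1: t4 (payoff 11); vs s2: t3 (payoff 11); vs s3: t2 (payoff 12); vs s4: t3 (payoff 12).
Mutual best responses occur at (s1, t4), (s2, t3), and (s3, t2); at each, neither player gains by switching.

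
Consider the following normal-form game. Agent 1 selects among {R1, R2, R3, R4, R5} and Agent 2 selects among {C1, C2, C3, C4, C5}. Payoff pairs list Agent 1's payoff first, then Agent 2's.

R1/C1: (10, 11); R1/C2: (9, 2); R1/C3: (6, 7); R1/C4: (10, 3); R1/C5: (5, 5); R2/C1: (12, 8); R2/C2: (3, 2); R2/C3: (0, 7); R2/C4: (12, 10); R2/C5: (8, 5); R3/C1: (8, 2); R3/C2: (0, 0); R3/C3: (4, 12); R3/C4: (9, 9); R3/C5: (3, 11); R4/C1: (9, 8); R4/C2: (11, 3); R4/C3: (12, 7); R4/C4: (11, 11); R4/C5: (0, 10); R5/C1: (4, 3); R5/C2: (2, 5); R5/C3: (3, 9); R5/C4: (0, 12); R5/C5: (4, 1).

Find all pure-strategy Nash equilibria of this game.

(R2, C4)

Check mutual best responses: a cell is a NE iff neither player can gain by unilaterally deviating.
Agent 1's best responses — vs C1: R2 (payoff 12); vs C2: R4 (payoff 11); vs C3: R4 (payoff 12); vs C4: R2 (payoff 12); vs C5: R2 (payoff 8).
Agent 2's best responses — vs R1: C1 (payoff 11); vs R2: C4 (payoff 10); vs R3: C3 (payoff 12); vs R4: C4 (payoff 11); vs R5: C4 (payoff 12).
The only mutual best response is (R2, C4); neither player gains by switching there.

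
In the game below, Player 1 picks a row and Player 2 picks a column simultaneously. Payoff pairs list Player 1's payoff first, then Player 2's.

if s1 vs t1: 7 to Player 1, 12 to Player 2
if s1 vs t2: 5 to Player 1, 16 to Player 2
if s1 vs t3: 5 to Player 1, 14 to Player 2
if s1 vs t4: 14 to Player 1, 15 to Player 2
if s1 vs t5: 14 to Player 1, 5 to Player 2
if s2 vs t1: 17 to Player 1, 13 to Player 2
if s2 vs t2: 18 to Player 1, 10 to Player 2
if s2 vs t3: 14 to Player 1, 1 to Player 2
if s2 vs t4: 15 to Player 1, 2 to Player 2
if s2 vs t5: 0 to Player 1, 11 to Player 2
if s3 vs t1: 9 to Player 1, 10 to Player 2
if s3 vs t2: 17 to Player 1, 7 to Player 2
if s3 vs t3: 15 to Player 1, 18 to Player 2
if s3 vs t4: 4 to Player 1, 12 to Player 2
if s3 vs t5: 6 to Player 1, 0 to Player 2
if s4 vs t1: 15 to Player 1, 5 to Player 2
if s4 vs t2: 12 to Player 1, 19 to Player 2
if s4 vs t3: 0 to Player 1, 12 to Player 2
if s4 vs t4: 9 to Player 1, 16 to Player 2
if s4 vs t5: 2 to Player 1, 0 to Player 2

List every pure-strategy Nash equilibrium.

Find each player's best response to every opponent strategy; NE are the intersections.
Player 1's best responses — vs t1: s2 (payoff 17); vs t2: s2 (payoff 18); vs t3: s3 (payoff 15); vs t4: s2 (payoff 15); vs t5: s1 (payoff 14).
Player 2's best responses — vs s1: t2 (payoff 16); vs s2: t1 (payoff 13); vs s3: t3 (payoff 18); vs s4: t2 (payoff 19).
Mutual best responses occur at (s2, t1) and (s3, t3); at each, neither player gains by switching.

(s2, t1) and (s3, t3)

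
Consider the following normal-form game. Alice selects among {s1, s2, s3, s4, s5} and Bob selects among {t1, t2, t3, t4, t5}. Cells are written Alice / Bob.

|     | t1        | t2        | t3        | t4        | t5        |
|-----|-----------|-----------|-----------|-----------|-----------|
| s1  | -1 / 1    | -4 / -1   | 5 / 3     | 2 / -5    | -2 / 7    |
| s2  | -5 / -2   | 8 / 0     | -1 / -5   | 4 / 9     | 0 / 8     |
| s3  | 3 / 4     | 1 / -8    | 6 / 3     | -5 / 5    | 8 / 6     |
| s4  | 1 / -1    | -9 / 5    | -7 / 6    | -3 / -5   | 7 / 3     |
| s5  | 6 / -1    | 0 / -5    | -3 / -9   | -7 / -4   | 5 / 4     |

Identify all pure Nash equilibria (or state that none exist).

(s2, t4) and (s3, t5)

Check mutual best responses: a cell is a NE iff neither player can gain by unilaterally deviating.
Alice's best responses — vs t1: s5 (payoff 6); vs t2: s2 (payoff 8); vs t3: s3 (payoff 6); vs t4: s2 (payoff 4); vs t5: s3 (payoff 8).
Bob's best responses — vs s1: t5 (payoff 7); vs s2: t4 (payoff 9); vs s3: t5 (payoff 6); vs s4: t3 (payoff 6); vs s5: t5 (payoff 4).
Mutual best responses occur at (s2, t4) and (s3, t5); at each, neither player gains by switching.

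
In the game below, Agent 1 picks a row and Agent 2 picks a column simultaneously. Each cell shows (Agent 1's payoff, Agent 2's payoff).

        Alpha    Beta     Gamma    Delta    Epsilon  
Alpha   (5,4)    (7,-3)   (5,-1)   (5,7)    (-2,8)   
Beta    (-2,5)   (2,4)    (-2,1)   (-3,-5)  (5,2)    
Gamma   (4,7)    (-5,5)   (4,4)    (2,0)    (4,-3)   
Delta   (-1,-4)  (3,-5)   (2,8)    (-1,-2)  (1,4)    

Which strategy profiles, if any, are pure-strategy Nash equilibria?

None

A profile is a Nash equilibrium when each player is best-responding to the other.
Agent 1's best responses — vs Alpha: Alpha (payoff 5); vs Beta: Alpha (payoff 7); vs Gamma: Alpha (payoff 5); vs Delta: Alpha (payoff 5); vs Epsilon: Beta (payoff 5).
Agent 2's best responses — vs Alpha: Epsilon (payoff 8); vs Beta: Alpha (payoff 5); vs Gamma: Alpha (payoff 7); vs Delta: Gamma (payoff 8).
No cell has both players best-responding. For instance, Agent 1's best reply to Alpha is Alpha, but against Alpha Agent 2 prefers Epsilon over Alpha.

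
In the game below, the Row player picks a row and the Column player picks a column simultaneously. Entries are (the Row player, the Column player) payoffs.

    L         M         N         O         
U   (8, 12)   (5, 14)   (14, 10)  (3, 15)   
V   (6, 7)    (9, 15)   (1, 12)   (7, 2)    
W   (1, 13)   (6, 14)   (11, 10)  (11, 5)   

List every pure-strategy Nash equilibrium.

Find each player's best response to every opponent strategy; NE are the intersections.
The Row player's best responses — vs L: U (payoff 8); vs M: V (payoff 9); vs N: U (payoff 14); vs O: W (payoff 11).
The Column player's best responses — vs U: O (payoff 15); vs V: M (payoff 15); vs W: M (payoff 14).
The only mutual best response is (V, M); neither player gains by switching there.

(V, M)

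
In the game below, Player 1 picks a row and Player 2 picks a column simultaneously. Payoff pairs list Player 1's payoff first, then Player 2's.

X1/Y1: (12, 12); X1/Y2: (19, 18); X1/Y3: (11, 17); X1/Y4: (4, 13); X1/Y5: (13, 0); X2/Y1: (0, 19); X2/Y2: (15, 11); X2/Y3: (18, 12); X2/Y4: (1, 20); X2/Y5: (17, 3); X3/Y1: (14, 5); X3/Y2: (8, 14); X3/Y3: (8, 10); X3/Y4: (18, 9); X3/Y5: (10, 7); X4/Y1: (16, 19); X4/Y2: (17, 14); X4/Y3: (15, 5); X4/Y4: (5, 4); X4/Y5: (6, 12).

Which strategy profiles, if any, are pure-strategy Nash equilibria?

(X1, Y2) and (X4, Y1)

Find each player's best response to every opponent strategy; NE are the intersections.
Player 1's best responses — vs Y1: X4 (payoff 16); vs Y2: X1 (payoff 19); vs Y3: X2 (payoff 18); vs Y4: X3 (payoff 18); vs Y5: X2 (payoff 17).
Player 2's best responses — vs X1: Y2 (payoff 18); vs X2: Y4 (payoff 20); vs X3: Y2 (payoff 14); vs X4: Y1 (payoff 19).
Mutual best responses occur at (X1, Y2) and (X4, Y1); at each, neither player gains by switching.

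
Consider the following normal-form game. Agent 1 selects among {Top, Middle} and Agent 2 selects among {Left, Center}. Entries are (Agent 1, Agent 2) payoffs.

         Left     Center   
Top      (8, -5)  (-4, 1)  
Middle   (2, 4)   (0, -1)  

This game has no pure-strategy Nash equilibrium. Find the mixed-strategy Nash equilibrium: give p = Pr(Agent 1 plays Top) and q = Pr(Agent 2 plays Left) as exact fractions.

p = 5/11, q = 2/5

In a mixed NE each player is indifferent between their pure strategies, so the opponent's mix sets the indifference.
Agent 2 indifferent between Left and Center: p·(-5) + (1−p)·4 = p·1 + (1−p)·(-1) ⟹ 4 + (-9)p = (-1) + 2p ⟹ p = 5/11.
Agent 1 indifferent between Top and Middle: q·8 + (1−q)·(-4) = q·2 + (1−q)·0 ⟹ (-4) + 12q = 0 + 2q ⟹ q = 2/5.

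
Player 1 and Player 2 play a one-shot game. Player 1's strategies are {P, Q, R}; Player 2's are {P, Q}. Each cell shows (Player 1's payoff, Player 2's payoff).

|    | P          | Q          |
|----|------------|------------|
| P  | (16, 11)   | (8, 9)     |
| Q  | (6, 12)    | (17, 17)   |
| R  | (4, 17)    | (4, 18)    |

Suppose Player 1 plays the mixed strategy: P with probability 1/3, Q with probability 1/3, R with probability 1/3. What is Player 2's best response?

Q

Player 2's best reply maximizes expected payoff against the mix.
P: (1/3)·11 + (1/3)·12 + (1/3)·17 = 40/3
Q: (1/3)·9 + (1/3)·17 + (1/3)·18 = 44/3
Highest expected payoff is 44/3, from Q.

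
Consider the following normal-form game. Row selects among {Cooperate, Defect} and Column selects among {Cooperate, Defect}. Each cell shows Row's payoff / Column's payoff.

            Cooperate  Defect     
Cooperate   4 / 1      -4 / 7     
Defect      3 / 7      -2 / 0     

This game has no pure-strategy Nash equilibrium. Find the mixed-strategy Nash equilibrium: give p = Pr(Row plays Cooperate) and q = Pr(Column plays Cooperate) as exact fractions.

p = 7/13, q = 2/3

Each player's mixing probability is pinned down by making the *other* player indifferent.
Column indifferent between Cooperate and Defect: p·1 + (1−p)·7 = p·7 + (1−p)·0 ⟹ 7 + (-6)p = 0 + 7p ⟹ p = 7/13.
Row indifferent between Cooperate and Defect: q·4 + (1−q)·(-4) = q·3 + (1−q)·(-2) ⟹ (-4) + 8q = (-2) + 5q ⟹ q = 2/3.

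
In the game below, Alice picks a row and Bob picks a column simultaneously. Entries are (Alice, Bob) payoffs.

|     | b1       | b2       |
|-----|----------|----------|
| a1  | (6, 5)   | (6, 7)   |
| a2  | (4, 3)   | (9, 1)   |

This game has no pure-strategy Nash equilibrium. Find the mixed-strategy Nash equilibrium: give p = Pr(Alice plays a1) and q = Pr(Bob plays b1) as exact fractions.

p = 1/2, q = 3/5

In a mixed NE each player is indifferent between their pure strategies, so the opponent's mix sets the indifference.
Bob indifferent between b1 and b2: p·5 + (1−p)·3 = p·7 + (1−p)·1 ⟹ 3 + 2p = 1 + 6p ⟹ p = 1/2.
Alice indifferent between a1 and a2: q·6 + (1−q)·6 = q·4 + (1−q)·9 ⟹ 6 + 0q = 9 + (-5)q ⟹ q = 3/5.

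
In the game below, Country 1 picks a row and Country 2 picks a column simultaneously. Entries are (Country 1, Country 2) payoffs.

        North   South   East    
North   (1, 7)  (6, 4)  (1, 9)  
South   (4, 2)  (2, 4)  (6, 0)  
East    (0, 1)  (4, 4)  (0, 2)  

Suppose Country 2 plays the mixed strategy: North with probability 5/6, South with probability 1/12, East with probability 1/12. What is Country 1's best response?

South

Compute Country 1's expected payoff from each pure strategy against the given mix.
North: (5/6)·1 + (1/12)·6 + (1/12)·1 = 17/12
South: (5/6)·4 + (1/12)·2 + (1/12)·6 = 4
East: (5/6)·0 + (1/12)·4 + (1/12)·0 = 1/3
Highest expected payoff is 4, from South.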